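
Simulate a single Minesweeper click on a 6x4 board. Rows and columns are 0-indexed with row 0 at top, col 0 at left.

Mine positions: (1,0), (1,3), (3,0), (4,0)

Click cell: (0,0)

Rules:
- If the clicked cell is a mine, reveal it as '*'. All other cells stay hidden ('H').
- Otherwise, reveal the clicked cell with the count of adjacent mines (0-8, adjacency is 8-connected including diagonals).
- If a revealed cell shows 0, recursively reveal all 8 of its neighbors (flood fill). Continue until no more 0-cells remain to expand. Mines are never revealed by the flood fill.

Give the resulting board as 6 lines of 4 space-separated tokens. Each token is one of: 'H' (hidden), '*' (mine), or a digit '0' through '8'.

1 H H H
H H H H
H H H H
H H H H
H H H H
H H H H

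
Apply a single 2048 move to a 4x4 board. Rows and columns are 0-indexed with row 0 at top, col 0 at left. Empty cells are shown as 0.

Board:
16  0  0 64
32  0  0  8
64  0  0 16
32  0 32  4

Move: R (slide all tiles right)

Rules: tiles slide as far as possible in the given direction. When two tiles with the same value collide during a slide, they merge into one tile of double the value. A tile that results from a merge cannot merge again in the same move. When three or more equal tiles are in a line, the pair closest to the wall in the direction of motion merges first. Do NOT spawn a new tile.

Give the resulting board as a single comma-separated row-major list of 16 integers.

Answer: 0, 0, 16, 64, 0, 0, 32, 8, 0, 0, 64, 16, 0, 0, 64, 4

Derivation:
Slide right:
row 0: [16, 0, 0, 64] -> [0, 0, 16, 64]
row 1: [32, 0, 0, 8] -> [0, 0, 32, 8]
row 2: [64, 0, 0, 16] -> [0, 0, 64, 16]
row 3: [32, 0, 32, 4] -> [0, 0, 64, 4]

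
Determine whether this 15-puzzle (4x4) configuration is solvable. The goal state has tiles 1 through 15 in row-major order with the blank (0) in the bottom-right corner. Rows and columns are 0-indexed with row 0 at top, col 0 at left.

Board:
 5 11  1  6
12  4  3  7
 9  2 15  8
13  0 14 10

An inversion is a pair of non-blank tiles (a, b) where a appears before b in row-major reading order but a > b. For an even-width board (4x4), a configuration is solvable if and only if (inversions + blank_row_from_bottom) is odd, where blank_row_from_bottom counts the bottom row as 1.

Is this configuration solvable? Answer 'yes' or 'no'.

Inversions: 35
Blank is in row 3 (0-indexed from top), which is row 1 counting from the bottom (bottom = 1).
35 + 1 = 36, which is even, so the puzzle is not solvable.

Answer: no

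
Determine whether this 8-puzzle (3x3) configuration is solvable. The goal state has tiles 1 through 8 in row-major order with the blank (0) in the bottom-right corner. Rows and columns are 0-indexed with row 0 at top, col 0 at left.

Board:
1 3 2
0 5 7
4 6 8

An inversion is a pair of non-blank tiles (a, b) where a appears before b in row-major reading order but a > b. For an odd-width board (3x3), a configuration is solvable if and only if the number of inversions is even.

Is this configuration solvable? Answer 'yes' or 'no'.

Answer: yes

Derivation:
Inversions (pairs i<j in row-major order where tile[i] > tile[j] > 0): 4
4 is even, so the puzzle is solvable.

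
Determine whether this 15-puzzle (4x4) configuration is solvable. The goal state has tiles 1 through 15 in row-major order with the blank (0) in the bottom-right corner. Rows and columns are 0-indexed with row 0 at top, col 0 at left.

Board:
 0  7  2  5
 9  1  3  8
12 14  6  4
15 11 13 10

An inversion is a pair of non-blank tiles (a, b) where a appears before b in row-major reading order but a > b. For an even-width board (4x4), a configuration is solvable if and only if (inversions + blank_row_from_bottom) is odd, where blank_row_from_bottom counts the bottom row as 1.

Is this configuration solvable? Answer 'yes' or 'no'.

Inversions: 32
Blank is in row 0 (0-indexed from top), which is row 4 counting from the bottom (bottom = 1).
32 + 4 = 36, which is even, so the puzzle is not solvable.

Answer: no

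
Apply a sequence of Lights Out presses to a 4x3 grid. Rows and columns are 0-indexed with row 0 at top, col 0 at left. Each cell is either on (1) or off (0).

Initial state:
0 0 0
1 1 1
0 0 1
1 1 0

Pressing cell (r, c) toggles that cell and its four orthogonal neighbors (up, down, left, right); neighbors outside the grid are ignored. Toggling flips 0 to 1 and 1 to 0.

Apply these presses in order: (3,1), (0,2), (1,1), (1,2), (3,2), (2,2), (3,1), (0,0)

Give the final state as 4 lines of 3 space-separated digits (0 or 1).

After press 1 at (3,1):
0 0 0
1 1 1
0 1 1
0 0 1

After press 2 at (0,2):
0 1 1
1 1 0
0 1 1
0 0 1

After press 3 at (1,1):
0 0 1
0 0 1
0 0 1
0 0 1

After press 4 at (1,2):
0 0 0
0 1 0
0 0 0
0 0 1

After press 5 at (3,2):
0 0 0
0 1 0
0 0 1
0 1 0

After press 6 at (2,2):
0 0 0
0 1 1
0 1 0
0 1 1

After press 7 at (3,1):
0 0 0
0 1 1
0 0 0
1 0 0

After press 8 at (0,0):
1 1 0
1 1 1
0 0 0
1 0 0

Answer: 1 1 0
1 1 1
0 0 0
1 0 0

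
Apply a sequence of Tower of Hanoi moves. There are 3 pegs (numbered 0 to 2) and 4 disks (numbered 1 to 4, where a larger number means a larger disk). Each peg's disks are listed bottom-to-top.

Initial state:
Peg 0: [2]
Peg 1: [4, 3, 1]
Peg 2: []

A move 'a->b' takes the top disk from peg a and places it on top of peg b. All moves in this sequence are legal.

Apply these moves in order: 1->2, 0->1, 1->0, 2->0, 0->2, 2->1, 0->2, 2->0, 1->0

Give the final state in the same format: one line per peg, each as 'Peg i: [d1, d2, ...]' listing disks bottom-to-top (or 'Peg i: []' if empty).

After move 1 (1->2):
Peg 0: [2]
Peg 1: [4, 3]
Peg 2: [1]

After move 2 (0->1):
Peg 0: []
Peg 1: [4, 3, 2]
Peg 2: [1]

After move 3 (1->0):
Peg 0: [2]
Peg 1: [4, 3]
Peg 2: [1]

After move 4 (2->0):
Peg 0: [2, 1]
Peg 1: [4, 3]
Peg 2: []

After move 5 (0->2):
Peg 0: [2]
Peg 1: [4, 3]
Peg 2: [1]

After move 6 (2->1):
Peg 0: [2]
Peg 1: [4, 3, 1]
Peg 2: []

After move 7 (0->2):
Peg 0: []
Peg 1: [4, 3, 1]
Peg 2: [2]

After move 8 (2->0):
Peg 0: [2]
Peg 1: [4, 3, 1]
Peg 2: []

After move 9 (1->0):
Peg 0: [2, 1]
Peg 1: [4, 3]
Peg 2: []

Answer: Peg 0: [2, 1]
Peg 1: [4, 3]
Peg 2: []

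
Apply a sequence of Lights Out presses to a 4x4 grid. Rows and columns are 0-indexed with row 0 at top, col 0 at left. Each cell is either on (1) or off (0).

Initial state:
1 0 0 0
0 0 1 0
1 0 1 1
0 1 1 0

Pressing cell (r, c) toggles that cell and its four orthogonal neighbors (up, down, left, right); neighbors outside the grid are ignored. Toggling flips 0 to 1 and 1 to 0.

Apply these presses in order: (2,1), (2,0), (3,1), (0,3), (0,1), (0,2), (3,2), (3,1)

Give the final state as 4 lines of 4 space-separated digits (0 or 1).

After press 1 at (2,1):
1 0 0 0
0 1 1 0
0 1 0 1
0 0 1 0

After press 2 at (2,0):
1 0 0 0
1 1 1 0
1 0 0 1
1 0 1 0

After press 3 at (3,1):
1 0 0 0
1 1 1 0
1 1 0 1
0 1 0 0

After press 4 at (0,3):
1 0 1 1
1 1 1 1
1 1 0 1
0 1 0 0

After press 5 at (0,1):
0 1 0 1
1 0 1 1
1 1 0 1
0 1 0 0

After press 6 at (0,2):
0 0 1 0
1 0 0 1
1 1 0 1
0 1 0 0

After press 7 at (3,2):
0 0 1 0
1 0 0 1
1 1 1 1
0 0 1 1

After press 8 at (3,1):
0 0 1 0
1 0 0 1
1 0 1 1
1 1 0 1

Answer: 0 0 1 0
1 0 0 1
1 0 1 1
1 1 0 1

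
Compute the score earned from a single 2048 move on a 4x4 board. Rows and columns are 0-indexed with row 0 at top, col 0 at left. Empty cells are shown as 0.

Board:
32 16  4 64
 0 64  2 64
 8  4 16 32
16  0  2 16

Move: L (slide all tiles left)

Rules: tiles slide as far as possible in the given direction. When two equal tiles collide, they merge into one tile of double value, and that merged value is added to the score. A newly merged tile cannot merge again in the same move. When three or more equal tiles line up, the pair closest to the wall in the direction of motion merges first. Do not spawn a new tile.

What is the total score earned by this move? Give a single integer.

Slide left:
row 0: [32, 16, 4, 64] -> [32, 16, 4, 64]  score +0 (running 0)
row 1: [0, 64, 2, 64] -> [64, 2, 64, 0]  score +0 (running 0)
row 2: [8, 4, 16, 32] -> [8, 4, 16, 32]  score +0 (running 0)
row 3: [16, 0, 2, 16] -> [16, 2, 16, 0]  score +0 (running 0)
Board after move:
32 16  4 64
64  2 64  0
 8  4 16 32
16  2 16  0

Answer: 0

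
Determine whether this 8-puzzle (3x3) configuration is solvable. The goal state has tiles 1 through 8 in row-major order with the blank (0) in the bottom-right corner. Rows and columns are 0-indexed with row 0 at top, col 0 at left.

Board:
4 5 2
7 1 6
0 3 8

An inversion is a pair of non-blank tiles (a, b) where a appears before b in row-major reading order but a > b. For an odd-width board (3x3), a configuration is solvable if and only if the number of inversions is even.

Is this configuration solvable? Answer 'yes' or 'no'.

Inversions (pairs i<j in row-major order where tile[i] > tile[j] > 0): 11
11 is odd, so the puzzle is not solvable.

Answer: no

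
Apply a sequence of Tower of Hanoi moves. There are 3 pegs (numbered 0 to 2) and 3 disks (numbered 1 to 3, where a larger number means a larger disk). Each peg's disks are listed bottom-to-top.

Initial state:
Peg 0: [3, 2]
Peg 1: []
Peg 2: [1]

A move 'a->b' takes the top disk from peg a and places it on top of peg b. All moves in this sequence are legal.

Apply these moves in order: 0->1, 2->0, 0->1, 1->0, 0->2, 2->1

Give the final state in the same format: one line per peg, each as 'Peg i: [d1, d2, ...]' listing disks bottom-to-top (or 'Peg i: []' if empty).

Answer: Peg 0: [3]
Peg 1: [2, 1]
Peg 2: []

Derivation:
After move 1 (0->1):
Peg 0: [3]
Peg 1: [2]
Peg 2: [1]

After move 2 (2->0):
Peg 0: [3, 1]
Peg 1: [2]
Peg 2: []

After move 3 (0->1):
Peg 0: [3]
Peg 1: [2, 1]
Peg 2: []

After move 4 (1->0):
Peg 0: [3, 1]
Peg 1: [2]
Peg 2: []

After move 5 (0->2):
Peg 0: [3]
Peg 1: [2]
Peg 2: [1]

After move 6 (2->1):
Peg 0: [3]
Peg 1: [2, 1]
Peg 2: []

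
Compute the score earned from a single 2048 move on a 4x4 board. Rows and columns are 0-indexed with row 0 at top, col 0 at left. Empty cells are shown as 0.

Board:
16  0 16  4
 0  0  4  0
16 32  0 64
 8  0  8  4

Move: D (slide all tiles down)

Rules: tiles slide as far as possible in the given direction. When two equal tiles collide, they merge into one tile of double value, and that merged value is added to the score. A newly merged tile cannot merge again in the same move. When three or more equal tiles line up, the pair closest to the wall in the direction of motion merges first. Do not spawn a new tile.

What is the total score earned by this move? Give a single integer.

Answer: 32

Derivation:
Slide down:
col 0: [16, 0, 16, 8] -> [0, 0, 32, 8]  score +32 (running 32)
col 1: [0, 0, 32, 0] -> [0, 0, 0, 32]  score +0 (running 32)
col 2: [16, 4, 0, 8] -> [0, 16, 4, 8]  score +0 (running 32)
col 3: [4, 0, 64, 4] -> [0, 4, 64, 4]  score +0 (running 32)
Board after move:
 0  0  0  0
 0  0 16  4
32  0  4 64
 8 32  8  4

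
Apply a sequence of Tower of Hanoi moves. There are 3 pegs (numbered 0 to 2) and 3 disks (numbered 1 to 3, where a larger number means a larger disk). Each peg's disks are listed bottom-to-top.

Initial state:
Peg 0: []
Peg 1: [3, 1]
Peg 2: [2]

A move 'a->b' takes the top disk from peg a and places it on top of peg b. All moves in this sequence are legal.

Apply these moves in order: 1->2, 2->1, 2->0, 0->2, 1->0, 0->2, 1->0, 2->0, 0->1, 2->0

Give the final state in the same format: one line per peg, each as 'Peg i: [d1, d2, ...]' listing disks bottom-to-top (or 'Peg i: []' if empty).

After move 1 (1->2):
Peg 0: []
Peg 1: [3]
Peg 2: [2, 1]

After move 2 (2->1):
Peg 0: []
Peg 1: [3, 1]
Peg 2: [2]

After move 3 (2->0):
Peg 0: [2]
Peg 1: [3, 1]
Peg 2: []

After move 4 (0->2):
Peg 0: []
Peg 1: [3, 1]
Peg 2: [2]

After move 5 (1->0):
Peg 0: [1]
Peg 1: [3]
Peg 2: [2]

After move 6 (0->2):
Peg 0: []
Peg 1: [3]
Peg 2: [2, 1]

After move 7 (1->0):
Peg 0: [3]
Peg 1: []
Peg 2: [2, 1]

After move 8 (2->0):
Peg 0: [3, 1]
Peg 1: []
Peg 2: [2]

After move 9 (0->1):
Peg 0: [3]
Peg 1: [1]
Peg 2: [2]

After move 10 (2->0):
Peg 0: [3, 2]
Peg 1: [1]
Peg 2: []

Answer: Peg 0: [3, 2]
Peg 1: [1]
Peg 2: []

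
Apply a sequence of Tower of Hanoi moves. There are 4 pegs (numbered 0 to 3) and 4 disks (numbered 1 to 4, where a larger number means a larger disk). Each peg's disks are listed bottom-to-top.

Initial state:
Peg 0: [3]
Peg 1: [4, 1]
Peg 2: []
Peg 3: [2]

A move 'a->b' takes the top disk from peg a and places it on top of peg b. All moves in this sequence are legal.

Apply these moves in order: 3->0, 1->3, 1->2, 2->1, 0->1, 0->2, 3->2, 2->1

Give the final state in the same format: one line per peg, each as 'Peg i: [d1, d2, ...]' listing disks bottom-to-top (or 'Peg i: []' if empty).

Answer: Peg 0: []
Peg 1: [4, 2, 1]
Peg 2: [3]
Peg 3: []

Derivation:
After move 1 (3->0):
Peg 0: [3, 2]
Peg 1: [4, 1]
Peg 2: []
Peg 3: []

After move 2 (1->3):
Peg 0: [3, 2]
Peg 1: [4]
Peg 2: []
Peg 3: [1]

After move 3 (1->2):
Peg 0: [3, 2]
Peg 1: []
Peg 2: [4]
Peg 3: [1]

After move 4 (2->1):
Peg 0: [3, 2]
Peg 1: [4]
Peg 2: []
Peg 3: [1]

After move 5 (0->1):
Peg 0: [3]
Peg 1: [4, 2]
Peg 2: []
Peg 3: [1]

After move 6 (0->2):
Peg 0: []
Peg 1: [4, 2]
Peg 2: [3]
Peg 3: [1]

After move 7 (3->2):
Peg 0: []
Peg 1: [4, 2]
Peg 2: [3, 1]
Peg 3: []

After move 8 (2->1):
Peg 0: []
Peg 1: [4, 2, 1]
Peg 2: [3]
Peg 3: []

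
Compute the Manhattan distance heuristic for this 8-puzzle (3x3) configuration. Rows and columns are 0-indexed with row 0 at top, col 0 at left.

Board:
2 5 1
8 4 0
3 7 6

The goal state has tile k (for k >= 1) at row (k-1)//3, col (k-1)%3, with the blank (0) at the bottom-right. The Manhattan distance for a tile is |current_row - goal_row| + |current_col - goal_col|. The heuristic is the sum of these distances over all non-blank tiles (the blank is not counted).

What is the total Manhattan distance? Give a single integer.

Tile 2: (0,0)->(0,1) = 1
Tile 5: (0,1)->(1,1) = 1
Tile 1: (0,2)->(0,0) = 2
Tile 8: (1,0)->(2,1) = 2
Tile 4: (1,1)->(1,0) = 1
Tile 3: (2,0)->(0,2) = 4
Tile 7: (2,1)->(2,0) = 1
Tile 6: (2,2)->(1,2) = 1
Sum: 1 + 1 + 2 + 2 + 1 + 4 + 1 + 1 = 13

Answer: 13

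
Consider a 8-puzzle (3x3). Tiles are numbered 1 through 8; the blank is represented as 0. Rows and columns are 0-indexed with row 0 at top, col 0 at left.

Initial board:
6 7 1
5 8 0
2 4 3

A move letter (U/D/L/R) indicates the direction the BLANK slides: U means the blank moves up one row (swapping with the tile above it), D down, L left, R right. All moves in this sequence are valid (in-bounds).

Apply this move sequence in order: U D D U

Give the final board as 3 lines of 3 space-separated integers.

After move 1 (U):
6 7 0
5 8 1
2 4 3

After move 2 (D):
6 7 1
5 8 0
2 4 3

After move 3 (D):
6 7 1
5 8 3
2 4 0

After move 4 (U):
6 7 1
5 8 0
2 4 3

Answer: 6 7 1
5 8 0
2 4 3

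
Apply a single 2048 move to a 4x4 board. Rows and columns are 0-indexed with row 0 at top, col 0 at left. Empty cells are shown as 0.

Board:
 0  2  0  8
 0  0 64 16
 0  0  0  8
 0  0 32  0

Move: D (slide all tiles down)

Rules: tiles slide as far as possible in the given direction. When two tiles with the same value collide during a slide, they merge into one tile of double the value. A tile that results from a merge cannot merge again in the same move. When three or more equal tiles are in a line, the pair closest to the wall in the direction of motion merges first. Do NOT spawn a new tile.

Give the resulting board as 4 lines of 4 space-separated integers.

Slide down:
col 0: [0, 0, 0, 0] -> [0, 0, 0, 0]
col 1: [2, 0, 0, 0] -> [0, 0, 0, 2]
col 2: [0, 64, 0, 32] -> [0, 0, 64, 32]
col 3: [8, 16, 8, 0] -> [0, 8, 16, 8]

Answer:  0  0  0  0
 0  0  0  8
 0  0 64 16
 0  2 32  8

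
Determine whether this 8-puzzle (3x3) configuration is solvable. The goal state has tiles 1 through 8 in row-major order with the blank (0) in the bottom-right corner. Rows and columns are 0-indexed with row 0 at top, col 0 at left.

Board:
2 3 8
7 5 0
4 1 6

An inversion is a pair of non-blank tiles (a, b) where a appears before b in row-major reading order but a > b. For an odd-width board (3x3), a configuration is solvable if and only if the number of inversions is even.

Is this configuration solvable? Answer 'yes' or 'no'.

Answer: yes

Derivation:
Inversions (pairs i<j in row-major order where tile[i] > tile[j] > 0): 14
14 is even, so the puzzle is solvable.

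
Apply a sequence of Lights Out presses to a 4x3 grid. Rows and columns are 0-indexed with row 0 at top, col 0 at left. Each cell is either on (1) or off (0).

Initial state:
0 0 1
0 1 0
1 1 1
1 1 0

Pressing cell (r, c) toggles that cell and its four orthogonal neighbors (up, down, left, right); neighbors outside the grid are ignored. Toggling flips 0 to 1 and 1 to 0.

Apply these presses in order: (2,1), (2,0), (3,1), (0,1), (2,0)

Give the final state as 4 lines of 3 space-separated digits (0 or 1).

After press 1 at (2,1):
0 0 1
0 0 0
0 0 0
1 0 0

After press 2 at (2,0):
0 0 1
1 0 0
1 1 0
0 0 0

After press 3 at (3,1):
0 0 1
1 0 0
1 0 0
1 1 1

After press 4 at (0,1):
1 1 0
1 1 0
1 0 0
1 1 1

After press 5 at (2,0):
1 1 0
0 1 0
0 1 0
0 1 1

Answer: 1 1 0
0 1 0
0 1 0
0 1 1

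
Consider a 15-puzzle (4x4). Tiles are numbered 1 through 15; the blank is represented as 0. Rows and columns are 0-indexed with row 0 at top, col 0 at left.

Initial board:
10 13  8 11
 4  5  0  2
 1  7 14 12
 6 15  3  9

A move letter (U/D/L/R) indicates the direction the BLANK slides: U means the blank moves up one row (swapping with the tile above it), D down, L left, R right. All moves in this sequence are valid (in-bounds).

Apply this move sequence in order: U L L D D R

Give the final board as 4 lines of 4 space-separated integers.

After move 1 (U):
10 13  0 11
 4  5  8  2
 1  7 14 12
 6 15  3  9

After move 2 (L):
10  0 13 11
 4  5  8  2
 1  7 14 12
 6 15  3  9

After move 3 (L):
 0 10 13 11
 4  5  8  2
 1  7 14 12
 6 15  3  9

After move 4 (D):
 4 10 13 11
 0  5  8  2
 1  7 14 12
 6 15  3  9

After move 5 (D):
 4 10 13 11
 1  5  8  2
 0  7 14 12
 6 15  3  9

After move 6 (R):
 4 10 13 11
 1  5  8  2
 7  0 14 12
 6 15  3  9

Answer:  4 10 13 11
 1  5  8  2
 7  0 14 12
 6 15  3  9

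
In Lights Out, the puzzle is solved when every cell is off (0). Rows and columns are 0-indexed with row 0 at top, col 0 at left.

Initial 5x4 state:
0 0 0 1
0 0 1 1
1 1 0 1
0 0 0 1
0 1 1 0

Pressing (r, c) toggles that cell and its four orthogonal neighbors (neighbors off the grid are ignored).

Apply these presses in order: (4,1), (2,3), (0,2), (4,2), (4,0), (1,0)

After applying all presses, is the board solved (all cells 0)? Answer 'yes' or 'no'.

After press 1 at (4,1):
0 0 0 1
0 0 1 1
1 1 0 1
0 1 0 1
1 0 0 0

After press 2 at (2,3):
0 0 0 1
0 0 1 0
1 1 1 0
0 1 0 0
1 0 0 0

After press 3 at (0,2):
0 1 1 0
0 0 0 0
1 1 1 0
0 1 0 0
1 0 0 0

After press 4 at (4,2):
0 1 1 0
0 0 0 0
1 1 1 0
0 1 1 0
1 1 1 1

After press 5 at (4,0):
0 1 1 0
0 0 0 0
1 1 1 0
1 1 1 0
0 0 1 1

After press 6 at (1,0):
1 1 1 0
1 1 0 0
0 1 1 0
1 1 1 0
0 0 1 1

Lights still on: 12

Answer: no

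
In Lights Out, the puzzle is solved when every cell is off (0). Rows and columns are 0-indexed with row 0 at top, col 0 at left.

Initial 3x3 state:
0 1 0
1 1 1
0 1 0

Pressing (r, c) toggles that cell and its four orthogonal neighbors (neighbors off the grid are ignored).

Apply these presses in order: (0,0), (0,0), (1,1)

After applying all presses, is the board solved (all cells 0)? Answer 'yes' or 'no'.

After press 1 at (0,0):
1 0 0
0 1 1
0 1 0

After press 2 at (0,0):
0 1 0
1 1 1
0 1 0

After press 3 at (1,1):
0 0 0
0 0 0
0 0 0

Lights still on: 0

Answer: yes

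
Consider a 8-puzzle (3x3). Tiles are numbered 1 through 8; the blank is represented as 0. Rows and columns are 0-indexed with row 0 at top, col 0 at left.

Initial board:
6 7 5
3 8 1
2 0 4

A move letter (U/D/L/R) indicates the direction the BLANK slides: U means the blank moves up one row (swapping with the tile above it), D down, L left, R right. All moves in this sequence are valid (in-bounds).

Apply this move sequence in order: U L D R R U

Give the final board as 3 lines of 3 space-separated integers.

Answer: 6 7 5
2 3 0
8 4 1

Derivation:
After move 1 (U):
6 7 5
3 0 1
2 8 4

After move 2 (L):
6 7 5
0 3 1
2 8 4

After move 3 (D):
6 7 5
2 3 1
0 8 4

After move 4 (R):
6 7 5
2 3 1
8 0 4

After move 5 (R):
6 7 5
2 3 1
8 4 0

After move 6 (U):
6 7 5
2 3 0
8 4 1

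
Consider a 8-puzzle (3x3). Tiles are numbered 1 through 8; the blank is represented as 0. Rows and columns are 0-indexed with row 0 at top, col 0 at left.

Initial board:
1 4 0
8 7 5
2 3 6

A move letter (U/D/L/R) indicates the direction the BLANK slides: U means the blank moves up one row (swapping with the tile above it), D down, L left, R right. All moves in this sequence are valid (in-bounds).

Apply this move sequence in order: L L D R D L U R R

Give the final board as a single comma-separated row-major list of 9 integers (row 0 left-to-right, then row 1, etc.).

After move 1 (L):
1 0 4
8 7 5
2 3 6

After move 2 (L):
0 1 4
8 7 5
2 3 6

After move 3 (D):
8 1 4
0 7 5
2 3 6

After move 4 (R):
8 1 4
7 0 5
2 3 6

After move 5 (D):
8 1 4
7 3 5
2 0 6

After move 6 (L):
8 1 4
7 3 5
0 2 6

After move 7 (U):
8 1 4
0 3 5
7 2 6

After move 8 (R):
8 1 4
3 0 5
7 2 6

After move 9 (R):
8 1 4
3 5 0
7 2 6

Answer: 8, 1, 4, 3, 5, 0, 7, 2, 6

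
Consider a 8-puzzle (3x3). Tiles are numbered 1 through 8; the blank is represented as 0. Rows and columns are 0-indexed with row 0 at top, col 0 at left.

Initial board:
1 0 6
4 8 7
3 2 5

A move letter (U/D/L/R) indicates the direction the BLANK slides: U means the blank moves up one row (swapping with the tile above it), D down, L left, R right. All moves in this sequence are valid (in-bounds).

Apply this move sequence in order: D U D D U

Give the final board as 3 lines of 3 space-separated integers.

After move 1 (D):
1 8 6
4 0 7
3 2 5

After move 2 (U):
1 0 6
4 8 7
3 2 5

After move 3 (D):
1 8 6
4 0 7
3 2 5

After move 4 (D):
1 8 6
4 2 7
3 0 5

After move 5 (U):
1 8 6
4 0 7
3 2 5

Answer: 1 8 6
4 0 7
3 2 5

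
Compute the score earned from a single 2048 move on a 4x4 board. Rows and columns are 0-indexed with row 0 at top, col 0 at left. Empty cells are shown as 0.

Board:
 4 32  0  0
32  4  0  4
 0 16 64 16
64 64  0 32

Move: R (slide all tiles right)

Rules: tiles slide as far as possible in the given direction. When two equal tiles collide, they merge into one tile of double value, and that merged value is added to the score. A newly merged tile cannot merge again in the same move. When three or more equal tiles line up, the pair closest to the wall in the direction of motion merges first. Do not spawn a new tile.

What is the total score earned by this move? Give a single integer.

Answer: 136

Derivation:
Slide right:
row 0: [4, 32, 0, 0] -> [0, 0, 4, 32]  score +0 (running 0)
row 1: [32, 4, 0, 4] -> [0, 0, 32, 8]  score +8 (running 8)
row 2: [0, 16, 64, 16] -> [0, 16, 64, 16]  score +0 (running 8)
row 3: [64, 64, 0, 32] -> [0, 0, 128, 32]  score +128 (running 136)
Board after move:
  0   0   4  32
  0   0  32   8
  0  16  64  16
  0   0 128  32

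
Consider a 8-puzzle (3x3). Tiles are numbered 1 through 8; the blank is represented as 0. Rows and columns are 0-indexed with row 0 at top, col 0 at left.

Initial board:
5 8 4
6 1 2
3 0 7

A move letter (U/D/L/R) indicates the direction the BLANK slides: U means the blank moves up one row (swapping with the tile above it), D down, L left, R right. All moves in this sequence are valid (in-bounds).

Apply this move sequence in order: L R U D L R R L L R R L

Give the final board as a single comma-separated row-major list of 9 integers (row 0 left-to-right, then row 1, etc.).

Answer: 5, 8, 4, 6, 1, 2, 3, 0, 7

Derivation:
After move 1 (L):
5 8 4
6 1 2
0 3 7

After move 2 (R):
5 8 4
6 1 2
3 0 7

After move 3 (U):
5 8 4
6 0 2
3 1 7

After move 4 (D):
5 8 4
6 1 2
3 0 7

After move 5 (L):
5 8 4
6 1 2
0 3 7

After move 6 (R):
5 8 4
6 1 2
3 0 7

After move 7 (R):
5 8 4
6 1 2
3 7 0

After move 8 (L):
5 8 4
6 1 2
3 0 7

After move 9 (L):
5 8 4
6 1 2
0 3 7

After move 10 (R):
5 8 4
6 1 2
3 0 7

After move 11 (R):
5 8 4
6 1 2
3 7 0

After move 12 (L):
5 8 4
6 1 2
3 0 7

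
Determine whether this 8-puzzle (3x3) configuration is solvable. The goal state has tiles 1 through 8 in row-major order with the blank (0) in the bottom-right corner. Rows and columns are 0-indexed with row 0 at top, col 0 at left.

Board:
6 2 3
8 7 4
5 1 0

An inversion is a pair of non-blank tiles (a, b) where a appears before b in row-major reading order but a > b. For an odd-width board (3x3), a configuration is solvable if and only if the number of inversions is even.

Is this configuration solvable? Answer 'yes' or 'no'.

Answer: yes

Derivation:
Inversions (pairs i<j in row-major order where tile[i] > tile[j] > 0): 16
16 is even, so the puzzle is solvable.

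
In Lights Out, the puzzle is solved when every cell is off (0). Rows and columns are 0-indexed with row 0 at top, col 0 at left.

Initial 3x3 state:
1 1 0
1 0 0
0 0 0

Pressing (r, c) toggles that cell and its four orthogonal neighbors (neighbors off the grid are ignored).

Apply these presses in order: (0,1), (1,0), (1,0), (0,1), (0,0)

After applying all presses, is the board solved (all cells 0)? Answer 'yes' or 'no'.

After press 1 at (0,1):
0 0 1
1 1 0
0 0 0

After press 2 at (1,0):
1 0 1
0 0 0
1 0 0

After press 3 at (1,0):
0 0 1
1 1 0
0 0 0

After press 4 at (0,1):
1 1 0
1 0 0
0 0 0

After press 5 at (0,0):
0 0 0
0 0 0
0 0 0

Lights still on: 0

Answer: yes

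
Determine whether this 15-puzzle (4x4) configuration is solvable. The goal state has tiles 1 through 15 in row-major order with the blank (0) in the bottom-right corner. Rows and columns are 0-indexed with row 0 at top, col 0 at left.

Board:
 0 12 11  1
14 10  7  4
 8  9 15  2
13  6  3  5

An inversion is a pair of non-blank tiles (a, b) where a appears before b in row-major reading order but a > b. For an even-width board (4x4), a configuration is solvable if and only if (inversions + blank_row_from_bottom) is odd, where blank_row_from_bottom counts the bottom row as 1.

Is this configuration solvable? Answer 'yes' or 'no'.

Answer: no

Derivation:
Inversions: 64
Blank is in row 0 (0-indexed from top), which is row 4 counting from the bottom (bottom = 1).
64 + 4 = 68, which is even, so the puzzle is not solvable.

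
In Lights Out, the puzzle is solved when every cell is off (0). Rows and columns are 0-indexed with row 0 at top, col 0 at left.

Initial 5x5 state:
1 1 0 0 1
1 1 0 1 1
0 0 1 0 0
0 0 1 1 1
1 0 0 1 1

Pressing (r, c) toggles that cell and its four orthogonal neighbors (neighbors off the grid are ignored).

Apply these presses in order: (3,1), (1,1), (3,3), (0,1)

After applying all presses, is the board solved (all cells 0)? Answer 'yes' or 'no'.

Answer: no

Derivation:
After press 1 at (3,1):
1 1 0 0 1
1 1 0 1 1
0 1 1 0 0
1 1 0 1 1
1 1 0 1 1

After press 2 at (1,1):
1 0 0 0 1
0 0 1 1 1
0 0 1 0 0
1 1 0 1 1
1 1 0 1 1

After press 3 at (3,3):
1 0 0 0 1
0 0 1 1 1
0 0 1 1 0
1 1 1 0 0
1 1 0 0 1

After press 4 at (0,1):
0 1 1 0 1
0 1 1 1 1
0 0 1 1 0
1 1 1 0 0
1 1 0 0 1

Lights still on: 15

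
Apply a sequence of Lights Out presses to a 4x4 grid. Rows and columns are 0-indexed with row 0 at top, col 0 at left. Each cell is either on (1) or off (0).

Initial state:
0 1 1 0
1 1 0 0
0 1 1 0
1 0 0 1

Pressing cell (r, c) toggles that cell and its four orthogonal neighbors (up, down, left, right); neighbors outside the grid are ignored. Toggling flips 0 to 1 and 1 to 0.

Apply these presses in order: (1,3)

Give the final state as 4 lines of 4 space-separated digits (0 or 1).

After press 1 at (1,3):
0 1 1 1
1 1 1 1
0 1 1 1
1 0 0 1

Answer: 0 1 1 1
1 1 1 1
0 1 1 1
1 0 0 1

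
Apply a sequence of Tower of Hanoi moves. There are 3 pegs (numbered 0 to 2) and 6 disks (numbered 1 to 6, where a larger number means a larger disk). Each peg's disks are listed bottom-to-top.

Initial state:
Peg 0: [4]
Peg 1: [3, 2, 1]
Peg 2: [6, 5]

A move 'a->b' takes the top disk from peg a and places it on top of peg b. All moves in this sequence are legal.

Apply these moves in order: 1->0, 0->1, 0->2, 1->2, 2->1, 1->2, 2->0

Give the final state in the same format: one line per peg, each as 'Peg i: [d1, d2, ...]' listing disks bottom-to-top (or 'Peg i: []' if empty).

After move 1 (1->0):
Peg 0: [4, 1]
Peg 1: [3, 2]
Peg 2: [6, 5]

After move 2 (0->1):
Peg 0: [4]
Peg 1: [3, 2, 1]
Peg 2: [6, 5]

After move 3 (0->2):
Peg 0: []
Peg 1: [3, 2, 1]
Peg 2: [6, 5, 4]

After move 4 (1->2):
Peg 0: []
Peg 1: [3, 2]
Peg 2: [6, 5, 4, 1]

After move 5 (2->1):
Peg 0: []
Peg 1: [3, 2, 1]
Peg 2: [6, 5, 4]

After move 6 (1->2):
Peg 0: []
Peg 1: [3, 2]
Peg 2: [6, 5, 4, 1]

After move 7 (2->0):
Peg 0: [1]
Peg 1: [3, 2]
Peg 2: [6, 5, 4]

Answer: Peg 0: [1]
Peg 1: [3, 2]
Peg 2: [6, 5, 4]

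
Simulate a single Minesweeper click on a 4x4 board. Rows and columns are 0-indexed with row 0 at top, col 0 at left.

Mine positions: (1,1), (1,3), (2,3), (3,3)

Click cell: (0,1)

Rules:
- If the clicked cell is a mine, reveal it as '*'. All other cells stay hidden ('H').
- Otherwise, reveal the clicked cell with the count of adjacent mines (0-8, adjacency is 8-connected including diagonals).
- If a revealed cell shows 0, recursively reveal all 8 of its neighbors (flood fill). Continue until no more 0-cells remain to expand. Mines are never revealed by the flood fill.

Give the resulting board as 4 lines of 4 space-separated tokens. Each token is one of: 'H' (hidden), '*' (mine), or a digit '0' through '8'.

H 1 H H
H H H H
H H H H
H H H H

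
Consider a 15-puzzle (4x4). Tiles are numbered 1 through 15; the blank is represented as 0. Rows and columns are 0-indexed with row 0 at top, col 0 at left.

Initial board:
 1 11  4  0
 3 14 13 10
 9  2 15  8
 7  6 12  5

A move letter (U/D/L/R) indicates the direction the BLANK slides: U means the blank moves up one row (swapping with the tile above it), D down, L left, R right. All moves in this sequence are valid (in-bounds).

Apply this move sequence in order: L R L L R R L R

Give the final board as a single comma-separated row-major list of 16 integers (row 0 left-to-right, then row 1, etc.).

Answer: 1, 11, 4, 0, 3, 14, 13, 10, 9, 2, 15, 8, 7, 6, 12, 5

Derivation:
After move 1 (L):
 1 11  0  4
 3 14 13 10
 9  2 15  8
 7  6 12  5

After move 2 (R):
 1 11  4  0
 3 14 13 10
 9  2 15  8
 7  6 12  5

After move 3 (L):
 1 11  0  4
 3 14 13 10
 9  2 15  8
 7  6 12  5

After move 4 (L):
 1  0 11  4
 3 14 13 10
 9  2 15  8
 7  6 12  5

After move 5 (R):
 1 11  0  4
 3 14 13 10
 9  2 15  8
 7  6 12  5

After move 6 (R):
 1 11  4  0
 3 14 13 10
 9  2 15  8
 7  6 12  5

After move 7 (L):
 1 11  0  4
 3 14 13 10
 9  2 15  8
 7  6 12  5

After move 8 (R):
 1 11  4  0
 3 14 13 10
 9  2 15  8
 7  6 12  5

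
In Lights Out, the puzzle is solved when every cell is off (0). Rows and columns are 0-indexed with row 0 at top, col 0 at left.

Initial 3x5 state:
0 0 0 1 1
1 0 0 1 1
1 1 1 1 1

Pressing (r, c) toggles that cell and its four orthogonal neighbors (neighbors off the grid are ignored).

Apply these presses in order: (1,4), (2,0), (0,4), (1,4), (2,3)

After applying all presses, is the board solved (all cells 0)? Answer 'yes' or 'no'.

After press 1 at (1,4):
0 0 0 1 0
1 0 0 0 0
1 1 1 1 0

After press 2 at (2,0):
0 0 0 1 0
0 0 0 0 0
0 0 1 1 0

After press 3 at (0,4):
0 0 0 0 1
0 0 0 0 1
0 0 1 1 0

After press 4 at (1,4):
0 0 0 0 0
0 0 0 1 0
0 0 1 1 1

After press 5 at (2,3):
0 0 0 0 0
0 0 0 0 0
0 0 0 0 0

Lights still on: 0

Answer: yes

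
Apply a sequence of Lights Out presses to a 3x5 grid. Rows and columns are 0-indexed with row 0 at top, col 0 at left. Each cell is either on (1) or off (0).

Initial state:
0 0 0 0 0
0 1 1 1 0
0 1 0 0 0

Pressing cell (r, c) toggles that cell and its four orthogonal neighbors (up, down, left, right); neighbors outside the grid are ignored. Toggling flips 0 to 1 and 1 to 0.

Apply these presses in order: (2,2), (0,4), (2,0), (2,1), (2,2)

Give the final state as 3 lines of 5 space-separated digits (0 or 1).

After press 1 at (2,2):
0 0 0 0 0
0 1 0 1 0
0 0 1 1 0

After press 2 at (0,4):
0 0 0 1 1
0 1 0 1 1
0 0 1 1 0

After press 3 at (2,0):
0 0 0 1 1
1 1 0 1 1
1 1 1 1 0

After press 4 at (2,1):
0 0 0 1 1
1 0 0 1 1
0 0 0 1 0

After press 5 at (2,2):
0 0 0 1 1
1 0 1 1 1
0 1 1 0 0

Answer: 0 0 0 1 1
1 0 1 1 1
0 1 1 0 0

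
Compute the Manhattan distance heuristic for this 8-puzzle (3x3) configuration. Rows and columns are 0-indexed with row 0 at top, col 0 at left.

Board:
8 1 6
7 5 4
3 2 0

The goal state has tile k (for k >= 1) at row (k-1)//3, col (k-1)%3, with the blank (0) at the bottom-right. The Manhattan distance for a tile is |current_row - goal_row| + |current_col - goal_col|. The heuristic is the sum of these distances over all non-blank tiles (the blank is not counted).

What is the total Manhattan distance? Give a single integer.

Tile 8: at (0,0), goal (2,1), distance |0-2|+|0-1| = 3
Tile 1: at (0,1), goal (0,0), distance |0-0|+|1-0| = 1
Tile 6: at (0,2), goal (1,2), distance |0-1|+|2-2| = 1
Tile 7: at (1,0), goal (2,0), distance |1-2|+|0-0| = 1
Tile 5: at (1,1), goal (1,1), distance |1-1|+|1-1| = 0
Tile 4: at (1,2), goal (1,0), distance |1-1|+|2-0| = 2
Tile 3: at (2,0), goal (0,2), distance |2-0|+|0-2| = 4
Tile 2: at (2,1), goal (0,1), distance |2-0|+|1-1| = 2
Sum: 3 + 1 + 1 + 1 + 0 + 2 + 4 + 2 = 14

Answer: 14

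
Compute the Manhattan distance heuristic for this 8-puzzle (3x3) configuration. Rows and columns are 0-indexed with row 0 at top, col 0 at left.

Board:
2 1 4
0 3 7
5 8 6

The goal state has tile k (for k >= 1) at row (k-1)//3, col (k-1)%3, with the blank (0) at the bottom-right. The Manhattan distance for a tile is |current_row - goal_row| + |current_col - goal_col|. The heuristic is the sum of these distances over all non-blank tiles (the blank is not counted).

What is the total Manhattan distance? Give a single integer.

Tile 2: at (0,0), goal (0,1), distance |0-0|+|0-1| = 1
Tile 1: at (0,1), goal (0,0), distance |0-0|+|1-0| = 1
Tile 4: at (0,2), goal (1,0), distance |0-1|+|2-0| = 3
Tile 3: at (1,1), goal (0,2), distance |1-0|+|1-2| = 2
Tile 7: at (1,2), goal (2,0), distance |1-2|+|2-0| = 3
Tile 5: at (2,0), goal (1,1), distance |2-1|+|0-1| = 2
Tile 8: at (2,1), goal (2,1), distance |2-2|+|1-1| = 0
Tile 6: at (2,2), goal (1,2), distance |2-1|+|2-2| = 1
Sum: 1 + 1 + 3 + 2 + 3 + 2 + 0 + 1 = 13

Answer: 13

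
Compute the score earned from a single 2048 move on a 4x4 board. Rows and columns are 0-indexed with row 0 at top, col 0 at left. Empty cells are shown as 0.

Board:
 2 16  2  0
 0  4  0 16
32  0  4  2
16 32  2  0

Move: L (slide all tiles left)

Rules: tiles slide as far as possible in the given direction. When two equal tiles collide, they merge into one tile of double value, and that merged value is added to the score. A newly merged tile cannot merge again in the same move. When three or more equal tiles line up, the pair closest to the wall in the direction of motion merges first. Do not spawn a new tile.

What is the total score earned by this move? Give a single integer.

Answer: 0

Derivation:
Slide left:
row 0: [2, 16, 2, 0] -> [2, 16, 2, 0]  score +0 (running 0)
row 1: [0, 4, 0, 16] -> [4, 16, 0, 0]  score +0 (running 0)
row 2: [32, 0, 4, 2] -> [32, 4, 2, 0]  score +0 (running 0)
row 3: [16, 32, 2, 0] -> [16, 32, 2, 0]  score +0 (running 0)
Board after move:
 2 16  2  0
 4 16  0  0
32  4  2  0
16 32  2  0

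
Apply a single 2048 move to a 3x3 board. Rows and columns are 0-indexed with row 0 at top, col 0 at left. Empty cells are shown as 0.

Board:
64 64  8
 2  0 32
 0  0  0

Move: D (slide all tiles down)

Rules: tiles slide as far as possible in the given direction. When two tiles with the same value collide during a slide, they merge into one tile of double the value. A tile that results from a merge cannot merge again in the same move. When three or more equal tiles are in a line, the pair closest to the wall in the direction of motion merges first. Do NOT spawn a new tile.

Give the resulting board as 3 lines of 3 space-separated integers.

Slide down:
col 0: [64, 2, 0] -> [0, 64, 2]
col 1: [64, 0, 0] -> [0, 0, 64]
col 2: [8, 32, 0] -> [0, 8, 32]

Answer:  0  0  0
64  0  8
 2 64 32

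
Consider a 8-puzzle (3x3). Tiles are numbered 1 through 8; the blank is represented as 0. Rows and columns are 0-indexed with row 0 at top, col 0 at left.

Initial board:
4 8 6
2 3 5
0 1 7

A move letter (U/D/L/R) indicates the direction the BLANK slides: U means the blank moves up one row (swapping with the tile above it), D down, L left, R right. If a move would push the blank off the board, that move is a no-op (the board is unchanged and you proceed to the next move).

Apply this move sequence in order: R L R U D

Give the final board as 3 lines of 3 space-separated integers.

After move 1 (R):
4 8 6
2 3 5
1 0 7

After move 2 (L):
4 8 6
2 3 5
0 1 7

After move 3 (R):
4 8 6
2 3 5
1 0 7

After move 4 (U):
4 8 6
2 0 5
1 3 7

After move 5 (D):
4 8 6
2 3 5
1 0 7

Answer: 4 8 6
2 3 5
1 0 7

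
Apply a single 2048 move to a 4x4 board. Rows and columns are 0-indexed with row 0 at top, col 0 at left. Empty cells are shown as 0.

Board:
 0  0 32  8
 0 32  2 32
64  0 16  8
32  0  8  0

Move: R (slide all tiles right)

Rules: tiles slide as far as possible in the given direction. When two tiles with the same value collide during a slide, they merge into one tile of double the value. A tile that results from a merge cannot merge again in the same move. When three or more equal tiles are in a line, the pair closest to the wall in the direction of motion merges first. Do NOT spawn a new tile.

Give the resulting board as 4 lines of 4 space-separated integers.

Answer:  0  0 32  8
 0 32  2 32
 0 64 16  8
 0  0 32  8

Derivation:
Slide right:
row 0: [0, 0, 32, 8] -> [0, 0, 32, 8]
row 1: [0, 32, 2, 32] -> [0, 32, 2, 32]
row 2: [64, 0, 16, 8] -> [0, 64, 16, 8]
row 3: [32, 0, 8, 0] -> [0, 0, 32, 8]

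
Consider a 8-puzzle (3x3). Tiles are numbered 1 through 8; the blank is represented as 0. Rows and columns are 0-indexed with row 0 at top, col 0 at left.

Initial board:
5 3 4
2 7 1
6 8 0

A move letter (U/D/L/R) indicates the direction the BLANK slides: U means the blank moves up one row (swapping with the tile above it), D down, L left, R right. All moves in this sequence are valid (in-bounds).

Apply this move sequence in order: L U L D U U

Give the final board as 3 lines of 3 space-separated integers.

After move 1 (L):
5 3 4
2 7 1
6 0 8

After move 2 (U):
5 3 4
2 0 1
6 7 8

After move 3 (L):
5 3 4
0 2 1
6 7 8

After move 4 (D):
5 3 4
6 2 1
0 7 8

After move 5 (U):
5 3 4
0 2 1
6 7 8

After move 6 (U):
0 3 4
5 2 1
6 7 8

Answer: 0 3 4
5 2 1
6 7 8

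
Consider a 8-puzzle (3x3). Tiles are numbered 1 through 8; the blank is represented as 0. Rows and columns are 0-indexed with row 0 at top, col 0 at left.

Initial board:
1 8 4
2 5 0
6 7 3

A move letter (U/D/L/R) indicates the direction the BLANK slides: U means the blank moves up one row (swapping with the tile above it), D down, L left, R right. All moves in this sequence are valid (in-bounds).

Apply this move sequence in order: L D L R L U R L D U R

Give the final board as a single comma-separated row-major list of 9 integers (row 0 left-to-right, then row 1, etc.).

After move 1 (L):
1 8 4
2 0 5
6 7 3

After move 2 (D):
1 8 4
2 7 5
6 0 3

After move 3 (L):
1 8 4
2 7 5
0 6 3

After move 4 (R):
1 8 4
2 7 5
6 0 3

After move 5 (L):
1 8 4
2 7 5
0 6 3

After move 6 (U):
1 8 4
0 7 5
2 6 3

After move 7 (R):
1 8 4
7 0 5
2 6 3

After move 8 (L):
1 8 4
0 7 5
2 6 3

After move 9 (D):
1 8 4
2 7 5
0 6 3

After move 10 (U):
1 8 4
0 7 5
2 6 3

After move 11 (R):
1 8 4
7 0 5
2 6 3

Answer: 1, 8, 4, 7, 0, 5, 2, 6, 3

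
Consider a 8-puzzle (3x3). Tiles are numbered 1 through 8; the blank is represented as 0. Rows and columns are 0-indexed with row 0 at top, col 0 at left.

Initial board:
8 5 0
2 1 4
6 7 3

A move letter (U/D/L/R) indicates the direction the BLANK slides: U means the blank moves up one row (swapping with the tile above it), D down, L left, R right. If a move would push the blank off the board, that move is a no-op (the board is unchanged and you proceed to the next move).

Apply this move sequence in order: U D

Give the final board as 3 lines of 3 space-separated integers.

After move 1 (U):
8 5 0
2 1 4
6 7 3

After move 2 (D):
8 5 4
2 1 0
6 7 3

Answer: 8 5 4
2 1 0
6 7 3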